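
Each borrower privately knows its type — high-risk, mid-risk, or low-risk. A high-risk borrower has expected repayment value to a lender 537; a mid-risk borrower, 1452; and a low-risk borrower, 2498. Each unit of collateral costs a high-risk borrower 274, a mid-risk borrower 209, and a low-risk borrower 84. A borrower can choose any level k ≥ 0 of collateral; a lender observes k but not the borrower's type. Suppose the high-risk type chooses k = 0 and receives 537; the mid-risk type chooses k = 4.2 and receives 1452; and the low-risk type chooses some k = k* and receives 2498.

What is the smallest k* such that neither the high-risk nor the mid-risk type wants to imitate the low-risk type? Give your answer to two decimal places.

Mid-risk type (on-path payoff 1452 − 209×4.2 = 574.2) won't mimic when 574.2 ≥ 2498 − 209·k*, i.e. k* ≥ 9.20.
High-risk type (on-path payoff 537) won't mimic when 537 ≥ 2498 − 274·k*, i.e. k* ≥ 7.16.
Both must hold, so k* = max(7.16, 9.20) = 9.20. The mid-risk type's constraint binds.

9.20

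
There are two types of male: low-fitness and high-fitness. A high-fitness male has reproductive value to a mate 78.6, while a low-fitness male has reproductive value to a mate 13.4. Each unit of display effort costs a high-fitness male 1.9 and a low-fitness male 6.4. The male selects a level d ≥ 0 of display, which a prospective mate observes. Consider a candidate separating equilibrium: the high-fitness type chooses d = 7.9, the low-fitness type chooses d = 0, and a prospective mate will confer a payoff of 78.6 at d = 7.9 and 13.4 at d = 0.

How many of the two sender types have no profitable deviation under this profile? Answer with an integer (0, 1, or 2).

1

Low-fitness type: stay at 0 → 13.4; mimic → 78.6 − 6.4 × 7.9 = 28.04. IC fails (13.4 < 28.04).
High-fitness type: signal → 78.6 − 1.9 × 7.9 = 63.59; deviate to 0 → 13.4. IC holds (63.59 ≥ 13.4).
1 of 2 constraints hold, so this profile is not an equilibrium.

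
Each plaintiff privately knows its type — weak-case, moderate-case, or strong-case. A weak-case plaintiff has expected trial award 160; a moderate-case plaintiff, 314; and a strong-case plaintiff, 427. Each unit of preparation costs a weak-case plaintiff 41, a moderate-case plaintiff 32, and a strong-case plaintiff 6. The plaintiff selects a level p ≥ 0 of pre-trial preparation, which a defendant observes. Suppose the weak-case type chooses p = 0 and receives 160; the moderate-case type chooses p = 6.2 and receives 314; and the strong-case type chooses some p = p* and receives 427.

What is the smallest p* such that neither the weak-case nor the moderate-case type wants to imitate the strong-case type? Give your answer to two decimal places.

Moderate-case type (on-path payoff 314 − 32×6.2 = 115.6) won't mimic when 115.6 ≥ 427 − 32·p*, i.e. p* ≥ 9.73.
Weak-case type (on-path payoff 160) won't mimic when 160 ≥ 427 − 41·p*, i.e. p* ≥ 6.51.
Both must hold, so p* = max(6.51, 9.73) = 9.73. The moderate-case type's constraint binds.

9.73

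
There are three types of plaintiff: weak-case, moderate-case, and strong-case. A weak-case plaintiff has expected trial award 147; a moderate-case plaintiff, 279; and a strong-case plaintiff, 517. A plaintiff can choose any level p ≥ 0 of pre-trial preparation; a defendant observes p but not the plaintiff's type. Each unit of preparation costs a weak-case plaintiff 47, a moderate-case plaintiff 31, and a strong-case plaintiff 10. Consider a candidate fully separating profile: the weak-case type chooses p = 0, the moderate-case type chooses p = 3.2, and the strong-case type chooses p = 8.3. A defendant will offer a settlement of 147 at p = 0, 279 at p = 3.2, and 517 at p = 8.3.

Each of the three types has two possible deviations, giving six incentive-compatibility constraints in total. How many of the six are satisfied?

Strong-case (own payoff 517 − 10×8.3 = 434): to p=0 gives 147 → no gain ✓; to p=3.2 gives 279 − 10×3.2 = 247 → no gain ✓.
Weak-case (own payoff 147): to p=3.2 gives 279 − 47×3.2 = 128.6 → no gain ✓; to p=8.3 gives 517 − 47×8.3 = 126.9 → no gain ✓.
Moderate-case (own payoff 279 − 31×3.2 = 179.8): to p=0 gives 147 → no gain ✓; to p=8.3 gives 517 − 31×8.3 = 259.7 → profitable ✗.
5 of the 6 constraints hold; not an equilibrium.

5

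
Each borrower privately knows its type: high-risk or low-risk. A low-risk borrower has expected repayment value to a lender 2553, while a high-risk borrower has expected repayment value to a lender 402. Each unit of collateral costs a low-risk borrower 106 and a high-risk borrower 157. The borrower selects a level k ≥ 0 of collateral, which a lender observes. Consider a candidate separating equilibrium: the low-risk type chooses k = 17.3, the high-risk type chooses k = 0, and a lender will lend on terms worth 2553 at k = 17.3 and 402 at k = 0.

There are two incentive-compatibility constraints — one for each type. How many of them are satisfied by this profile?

2

High-risk type: stay at 0 → 402; mimic → 2553 − 157 × 17.3 = -163.1. IC holds (402 ≥ -163.1).
Low-risk type: signal → 2553 − 106 × 17.3 = 719.2; deviate to 0 → 402. IC holds (719.2 ≥ 402).
2 of 2 constraints hold, so this is a separating equilibrium.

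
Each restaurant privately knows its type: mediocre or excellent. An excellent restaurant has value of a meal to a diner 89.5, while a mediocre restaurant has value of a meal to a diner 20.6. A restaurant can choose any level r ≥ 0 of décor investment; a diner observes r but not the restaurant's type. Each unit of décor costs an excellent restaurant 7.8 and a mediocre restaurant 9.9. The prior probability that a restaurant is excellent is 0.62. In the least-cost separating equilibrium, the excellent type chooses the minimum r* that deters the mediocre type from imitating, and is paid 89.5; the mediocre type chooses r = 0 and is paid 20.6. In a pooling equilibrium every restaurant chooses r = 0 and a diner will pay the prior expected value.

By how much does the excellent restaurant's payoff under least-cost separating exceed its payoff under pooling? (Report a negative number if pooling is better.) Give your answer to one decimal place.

Least-cost separating signal: r* solves 20.6 = 89.5 − 9.9·r*, so r* = (89.5 − 20.6)/9.9 ≈ 6.9596.
Excellent type's separating payoff: 89.5 − 7.8 × r* = 89.5 − 7.8 × (89.5 − 20.6)/9.9 = 89.5 − 537.42/9.9 ≈ 35.215.
Pooling payoff: 0.62 × 89.5 + 0.38 × 20.6 = 63.318.
Difference: 35.215 − 63.318 = -28.103, i.e. -28.1 to one decimal place.
The excellent type would prefer the pooling outcome.

-28.1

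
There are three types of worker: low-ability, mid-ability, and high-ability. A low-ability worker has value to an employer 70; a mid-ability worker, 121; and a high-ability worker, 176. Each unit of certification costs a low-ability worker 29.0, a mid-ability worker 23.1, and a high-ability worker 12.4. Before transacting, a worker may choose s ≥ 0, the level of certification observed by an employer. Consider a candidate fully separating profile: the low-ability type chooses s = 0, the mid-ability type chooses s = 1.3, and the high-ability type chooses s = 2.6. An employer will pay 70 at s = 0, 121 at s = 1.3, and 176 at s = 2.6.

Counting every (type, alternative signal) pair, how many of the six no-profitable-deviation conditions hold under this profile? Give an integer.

3

Mid-ability (own payoff 121 − 23.1×1.3 = 90.97): to s=0 gives 70 → no gain ✓; to s=2.6 gives 176 − 23.1×2.6 = 115.94 → profitable ✗.
Low-ability (own payoff 70): to s=1.3 gives 121 − 29.0×1.3 = 83.3 → profitable ✗; to s=2.6 gives 176 − 29.0×2.6 = 100.6 → profitable ✗.
High-ability (own payoff 176 − 12.4×2.6 = 143.76): to s=0 gives 70 → no gain ✓; to s=1.3 gives 121 − 12.4×1.3 = 104.88 → no gain ✓.
3 of the 6 constraints hold; not an equilibrium.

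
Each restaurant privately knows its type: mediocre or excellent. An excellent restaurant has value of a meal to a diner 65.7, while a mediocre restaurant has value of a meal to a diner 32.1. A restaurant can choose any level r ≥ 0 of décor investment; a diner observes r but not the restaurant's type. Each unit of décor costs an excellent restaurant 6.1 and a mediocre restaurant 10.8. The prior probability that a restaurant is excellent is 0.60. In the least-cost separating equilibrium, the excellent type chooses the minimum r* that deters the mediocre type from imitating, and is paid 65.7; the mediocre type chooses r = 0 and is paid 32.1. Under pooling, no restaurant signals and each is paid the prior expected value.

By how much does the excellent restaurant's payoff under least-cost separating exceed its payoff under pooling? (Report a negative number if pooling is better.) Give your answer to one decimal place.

Least-cost separating signal: r* solves 32.1 = 65.7 − 10.8·r*, so r* = (65.7 − 32.1)/10.8 ≈ 3.1111.
Excellent type's separating payoff: 65.7 − 6.1 × r* = 65.7 − 6.1 × (65.7 − 32.1)/10.8 = 65.7 − 204.96/10.8 ≈ 46.722.
Pooling payoff: 0.60 × 65.7 + 0.40 × 32.1 = 52.26.
Difference: 46.722 − 52.26 = -5.538, i.e. -5.5 to one decimal place.
The excellent type would prefer the pooling outcome.

-5.5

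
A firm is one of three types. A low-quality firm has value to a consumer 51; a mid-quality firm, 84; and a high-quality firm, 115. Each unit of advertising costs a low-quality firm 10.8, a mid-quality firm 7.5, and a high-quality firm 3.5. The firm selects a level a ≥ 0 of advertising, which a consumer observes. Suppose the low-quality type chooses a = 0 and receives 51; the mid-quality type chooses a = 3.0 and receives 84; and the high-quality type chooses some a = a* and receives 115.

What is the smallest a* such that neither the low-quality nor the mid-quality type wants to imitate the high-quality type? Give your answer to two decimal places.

7.13

Mid-quality type (on-path payoff 84 − 7.5×3.0 = 61.5) won't mimic when 61.5 ≥ 115 − 7.5·a*, i.e. a* ≥ 7.13.
Low-quality type (on-path payoff 51) won't mimic when 51 ≥ 115 − 10.8·a*, i.e. a* ≥ 5.93.
Both must hold, so a* = max(5.93, 7.13) = 7.13. The mid-quality type's constraint binds.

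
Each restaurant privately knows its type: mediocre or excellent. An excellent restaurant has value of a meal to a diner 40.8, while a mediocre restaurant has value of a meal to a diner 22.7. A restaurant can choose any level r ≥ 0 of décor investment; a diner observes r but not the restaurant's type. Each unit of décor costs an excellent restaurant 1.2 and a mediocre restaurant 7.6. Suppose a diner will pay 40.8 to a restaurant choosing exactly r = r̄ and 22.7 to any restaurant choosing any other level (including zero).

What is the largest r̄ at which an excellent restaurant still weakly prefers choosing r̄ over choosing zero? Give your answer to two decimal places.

15.08

Choosing r̄ yields the excellent type 40.8 − 1.2·r̄; choosing zero yields 22.7.
The excellent type is indifferent at 40.8 − 1.2·r̄ = 22.7, i.e. r̄ = (40.8 − 22.7) / 1.2 ≈ 15.08.
For any r̄ above 15.08 the excellent type would rather pool at zero, so separation collapses.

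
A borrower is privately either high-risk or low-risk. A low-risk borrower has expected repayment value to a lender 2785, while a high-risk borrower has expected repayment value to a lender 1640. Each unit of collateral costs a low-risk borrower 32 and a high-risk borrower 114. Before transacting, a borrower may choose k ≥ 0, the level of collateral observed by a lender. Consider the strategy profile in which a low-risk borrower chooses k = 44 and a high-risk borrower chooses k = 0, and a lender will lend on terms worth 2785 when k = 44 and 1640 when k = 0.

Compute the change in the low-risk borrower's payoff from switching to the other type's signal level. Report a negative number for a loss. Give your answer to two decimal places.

Playing k = 44 the low-risk borrower receives 2785 − 32 × 44 = 1377.
Deviating to k = 0 yields 1640 instead.
Gain from deviating: 1640 − 1377 = 263.00.
The gain is positive, so the low-risk type's incentive-compatibility constraint is violated — this profile is not a separating equilibrium.

263.00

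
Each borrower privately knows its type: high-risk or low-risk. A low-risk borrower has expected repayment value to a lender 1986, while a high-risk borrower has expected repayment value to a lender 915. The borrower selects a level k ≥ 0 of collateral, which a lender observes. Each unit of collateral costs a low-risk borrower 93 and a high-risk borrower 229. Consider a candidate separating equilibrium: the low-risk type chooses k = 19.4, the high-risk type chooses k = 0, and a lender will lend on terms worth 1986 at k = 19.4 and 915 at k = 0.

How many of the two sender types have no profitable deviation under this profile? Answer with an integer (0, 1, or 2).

High-risk type: stay at 0 → 915; mimic → 1986 − 229 × 19.4 = -2456.6. IC holds (915 ≥ -2456.6).
Low-risk type: signal → 1986 − 93 × 19.4 = 181.8; deviate to 0 → 915. IC fails (181.8 < 915).
1 of 2 constraints hold, so this profile is not an equilibrium.

1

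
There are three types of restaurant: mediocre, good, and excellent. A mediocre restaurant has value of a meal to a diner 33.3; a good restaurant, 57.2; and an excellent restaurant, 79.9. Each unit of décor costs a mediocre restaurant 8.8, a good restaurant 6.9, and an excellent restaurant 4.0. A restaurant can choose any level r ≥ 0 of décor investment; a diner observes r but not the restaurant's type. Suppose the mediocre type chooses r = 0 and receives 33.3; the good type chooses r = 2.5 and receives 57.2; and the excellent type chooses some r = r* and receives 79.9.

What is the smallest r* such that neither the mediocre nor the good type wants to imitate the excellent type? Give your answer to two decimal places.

5.79

Good type (on-path payoff 57.2 − 6.9×2.5 = 39.95) won't mimic when 39.95 ≥ 79.9 − 6.9·r*, i.e. r* ≥ 5.79.
Mediocre type (on-path payoff 33.3) won't mimic when 33.3 ≥ 79.9 − 8.8·r*, i.e. r* ≥ 5.30.
Both must hold, so r* = max(5.30, 5.79) = 5.79. The good type's constraint binds.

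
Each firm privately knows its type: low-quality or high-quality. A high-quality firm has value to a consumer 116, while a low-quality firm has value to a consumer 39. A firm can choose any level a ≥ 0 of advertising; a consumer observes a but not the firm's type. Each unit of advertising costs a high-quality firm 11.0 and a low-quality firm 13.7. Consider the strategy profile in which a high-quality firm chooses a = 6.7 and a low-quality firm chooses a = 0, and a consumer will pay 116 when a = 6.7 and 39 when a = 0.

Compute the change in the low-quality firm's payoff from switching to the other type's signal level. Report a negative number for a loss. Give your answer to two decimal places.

Playing a = 0 the low-quality firm receives 39.
Deviating to a = 6.7 brings payment 116 at cost 13.7 × 6.7 = 91.79, netting 24.21.
Gain from deviating: 24.21 − 39 = -14.79.
The gain is negative, so the low-quality type's incentive-compatibility constraint is satisfied.

-14.79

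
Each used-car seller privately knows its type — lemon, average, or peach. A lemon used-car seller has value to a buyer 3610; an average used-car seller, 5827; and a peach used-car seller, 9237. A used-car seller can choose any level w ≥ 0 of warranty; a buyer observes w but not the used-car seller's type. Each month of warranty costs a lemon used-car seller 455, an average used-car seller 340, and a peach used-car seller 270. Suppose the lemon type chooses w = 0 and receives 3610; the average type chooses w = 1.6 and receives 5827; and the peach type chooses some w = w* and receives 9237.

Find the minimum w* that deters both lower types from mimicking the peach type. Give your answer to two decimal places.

12.37

Lemon type (on-path payoff 3610) won't mimic when 3610 ≥ 9237 − 455·w*, i.e. w* ≥ 12.37.
Average type (on-path payoff 5827 − 340×1.6 = 5283) won't mimic when 5283 ≥ 9237 − 340·w*, i.e. w* ≥ 11.63.
Both must hold, so w* = max(12.37, 11.63) = 12.37. The lemon type's constraint binds.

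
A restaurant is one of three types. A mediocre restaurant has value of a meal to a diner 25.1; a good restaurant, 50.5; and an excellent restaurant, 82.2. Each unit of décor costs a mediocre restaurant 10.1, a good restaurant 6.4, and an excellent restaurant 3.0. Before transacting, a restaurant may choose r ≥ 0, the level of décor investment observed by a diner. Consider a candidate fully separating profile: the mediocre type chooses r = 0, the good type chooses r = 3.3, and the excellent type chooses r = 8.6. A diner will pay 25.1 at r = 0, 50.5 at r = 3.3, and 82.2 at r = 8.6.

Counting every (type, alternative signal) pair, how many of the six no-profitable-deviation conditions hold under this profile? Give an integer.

6

Good (own payoff 50.5 − 6.4×3.3 = 29.38): to r=0 gives 25.1 → no gain ✓; to r=8.6 gives 82.2 − 6.4×8.6 = 27.16 → no gain ✓.
Excellent (own payoff 82.2 − 3.0×8.6 = 56.4): to r=0 gives 25.1 → no gain ✓; to r=3.3 gives 50.5 − 3.0×3.3 = 40.6 → no gain ✓.
Mediocre (own payoff 25.1): to r=3.3 gives 50.5 − 10.1×3.3 = 17.17 → no gain ✓; to r=8.6 gives 82.2 − 10.1×8.6 = -4.66 → no gain ✓.
6 of the 6 constraints hold; this profile is a separating equilibrium.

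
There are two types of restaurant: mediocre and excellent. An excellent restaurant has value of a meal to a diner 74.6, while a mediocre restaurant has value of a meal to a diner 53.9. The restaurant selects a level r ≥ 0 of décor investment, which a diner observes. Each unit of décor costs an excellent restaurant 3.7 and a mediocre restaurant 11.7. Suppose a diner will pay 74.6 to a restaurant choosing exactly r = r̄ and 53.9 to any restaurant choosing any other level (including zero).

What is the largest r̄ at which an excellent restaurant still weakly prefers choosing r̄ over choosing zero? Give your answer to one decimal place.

5.6

Choosing r̄ yields the excellent type 74.6 − 3.7·r̄; choosing zero yields 53.9.
The excellent type is indifferent at 74.6 − 3.7·r̄ = 53.9, i.e. r̄ = (74.6 − 53.9) / 3.7 ≈ 5.6.
For any r̄ above 5.6 the excellent type would rather pool at zero, so separation collapses.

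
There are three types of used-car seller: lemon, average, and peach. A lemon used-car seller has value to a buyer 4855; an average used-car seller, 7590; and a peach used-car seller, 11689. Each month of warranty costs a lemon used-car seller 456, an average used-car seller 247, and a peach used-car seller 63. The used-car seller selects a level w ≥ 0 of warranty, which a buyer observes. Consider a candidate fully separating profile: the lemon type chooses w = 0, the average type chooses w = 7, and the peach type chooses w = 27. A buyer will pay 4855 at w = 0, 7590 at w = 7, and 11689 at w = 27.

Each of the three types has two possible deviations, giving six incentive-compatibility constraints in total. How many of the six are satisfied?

Peach (own payoff 11689 − 63×27 = 9988): to w=0 gives 4855 → no gain ✓; to w=7 gives 7590 − 63×7 = 7149 → no gain ✓.
Lemon (own payoff 4855): to w=7 gives 7590 − 456×7 = 4398 → no gain ✓; to w=27 gives 11689 − 456×27 = -623 → no gain ✓.
Average (own payoff 7590 − 247×7 = 5861): to w=0 gives 4855 → no gain ✓; to w=27 gives 11689 − 247×27 = 5020 → no gain ✓.
6 of the 6 constraints hold; this profile is a separating equilibrium.

6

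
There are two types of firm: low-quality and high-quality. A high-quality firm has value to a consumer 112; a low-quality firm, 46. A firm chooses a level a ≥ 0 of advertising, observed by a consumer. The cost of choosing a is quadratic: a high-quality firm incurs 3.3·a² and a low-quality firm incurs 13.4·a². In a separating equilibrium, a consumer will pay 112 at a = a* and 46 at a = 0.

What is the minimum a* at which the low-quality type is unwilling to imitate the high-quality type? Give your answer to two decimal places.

2.22

The low-quality type at a = 0 receives 46; imitating at a* yields 112 − 13.4·a*².
Indifference: 46 = 112 − 13.4·a*², so a*² = (112 − 46) / 13.4 ≈ 4.9254.
a* = √4.9254 ≈ 2.22.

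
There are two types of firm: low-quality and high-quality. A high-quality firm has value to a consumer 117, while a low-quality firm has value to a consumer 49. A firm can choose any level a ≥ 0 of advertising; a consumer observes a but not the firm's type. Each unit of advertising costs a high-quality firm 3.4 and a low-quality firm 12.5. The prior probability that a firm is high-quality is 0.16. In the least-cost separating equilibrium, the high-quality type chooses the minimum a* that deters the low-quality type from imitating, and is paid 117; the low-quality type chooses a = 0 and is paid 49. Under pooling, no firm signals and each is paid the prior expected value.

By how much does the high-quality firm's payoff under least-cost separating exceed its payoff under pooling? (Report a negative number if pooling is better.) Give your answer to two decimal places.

Least-cost separating signal: a* solves 49 = 117 − 12.5·a*, so a* = (117 − 49)/12.5 = 5.44.
High-quality type's separating payoff: 117 − 3.4 × a* = 117 − 3.4 × (117 − 49)/12.5 = 117 − 231.2/12.5 = 98.504.
Pooling payoff: 0.16 × 117 + 0.84 × 49 = 59.88.
Difference: 98.504 − 59.88 = 38.624, i.e. 38.62 to two decimal places.
The high-quality type prefers to separate.

38.62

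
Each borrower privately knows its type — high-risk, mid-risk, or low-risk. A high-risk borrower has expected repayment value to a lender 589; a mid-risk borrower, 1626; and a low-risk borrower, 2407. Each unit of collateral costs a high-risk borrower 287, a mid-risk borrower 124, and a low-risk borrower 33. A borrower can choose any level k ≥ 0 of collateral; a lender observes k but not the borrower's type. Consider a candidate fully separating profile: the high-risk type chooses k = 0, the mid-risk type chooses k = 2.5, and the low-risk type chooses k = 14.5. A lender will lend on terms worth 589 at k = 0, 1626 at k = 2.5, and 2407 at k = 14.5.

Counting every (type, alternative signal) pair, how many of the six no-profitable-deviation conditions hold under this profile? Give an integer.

5

Low-risk (own payoff 2407 − 33×14.5 = 1928.5): to k=0 gives 589 → no gain ✓; to k=2.5 gives 1626 − 33×2.5 = 1543.5 → no gain ✓.
High-risk (own payoff 589): to k=2.5 gives 1626 − 287×2.5 = 908.5 → profitable ✗; to k=14.5 gives 2407 − 287×14.5 = -1754.5 → no gain ✓.
Mid-risk (own payoff 1626 − 124×2.5 = 1316): to k=0 gives 589 → no gain ✓; to k=14.5 gives 2407 − 124×14.5 = 609 → no gain ✓.
5 of the 6 constraints hold; not an equilibrium.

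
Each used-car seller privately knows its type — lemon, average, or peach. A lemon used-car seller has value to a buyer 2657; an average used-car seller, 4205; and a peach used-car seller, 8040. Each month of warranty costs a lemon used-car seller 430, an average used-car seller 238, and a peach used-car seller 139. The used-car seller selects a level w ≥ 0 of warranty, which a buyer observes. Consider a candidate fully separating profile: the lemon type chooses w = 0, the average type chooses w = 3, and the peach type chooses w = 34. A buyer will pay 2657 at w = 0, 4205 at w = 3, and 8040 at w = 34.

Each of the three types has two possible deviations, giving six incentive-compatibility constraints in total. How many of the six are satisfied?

Peach (own payoff 8040 − 139×34 = 3314): to w=0 gives 2657 → no gain ✓; to w=3 gives 4205 − 139×3 = 3788 → profitable ✗.
Average (own payoff 4205 − 238×3 = 3491): to w=0 gives 2657 → no gain ✓; to w=34 gives 8040 − 238×34 = -52 → no gain ✓.
Lemon (own payoff 2657): to w=3 gives 4205 − 430×3 = 2915 → profitable ✗; to w=34 gives 8040 − 430×34 = -6580 → no gain ✓.
4 of the 6 constraints hold; not an equilibrium.

4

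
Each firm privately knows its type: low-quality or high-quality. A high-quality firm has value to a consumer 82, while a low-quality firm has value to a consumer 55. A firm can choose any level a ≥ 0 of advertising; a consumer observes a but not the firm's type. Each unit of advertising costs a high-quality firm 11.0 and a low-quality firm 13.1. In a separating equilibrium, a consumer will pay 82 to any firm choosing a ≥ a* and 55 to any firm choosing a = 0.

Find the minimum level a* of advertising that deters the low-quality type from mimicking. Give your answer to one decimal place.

A low-quality firm choosing a = 0 receives 55.
Imitating at a* instead would pay 82 at cost 13.1·a*, netting 82 − 13.1·a*.
Indifference: 55 = 82 − 13.1·a*, so a* = (82 − 55) / 13.1 ≈ 2.1.
At a* the low-quality type's incentive constraint just binds; the high-quality type strictly prefers a* since its per-unit cost is lower.

2.1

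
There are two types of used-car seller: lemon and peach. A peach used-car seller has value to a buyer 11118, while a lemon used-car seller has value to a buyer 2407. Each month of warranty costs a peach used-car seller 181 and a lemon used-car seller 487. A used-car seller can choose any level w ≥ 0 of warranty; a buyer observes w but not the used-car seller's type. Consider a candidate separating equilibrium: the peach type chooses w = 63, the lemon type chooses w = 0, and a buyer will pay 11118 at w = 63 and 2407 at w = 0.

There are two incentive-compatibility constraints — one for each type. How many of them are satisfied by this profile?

Peach type: signal → 11118 − 181 × 63 = -285; deviate to 0 → 2407. IC fails (-285 < 2407).
Lemon type: stay at 0 → 2407; mimic → 11118 − 487 × 63 = -19563. IC holds (2407 ≥ -19563).
1 of 2 constraints hold, so this profile is not an equilibrium.

1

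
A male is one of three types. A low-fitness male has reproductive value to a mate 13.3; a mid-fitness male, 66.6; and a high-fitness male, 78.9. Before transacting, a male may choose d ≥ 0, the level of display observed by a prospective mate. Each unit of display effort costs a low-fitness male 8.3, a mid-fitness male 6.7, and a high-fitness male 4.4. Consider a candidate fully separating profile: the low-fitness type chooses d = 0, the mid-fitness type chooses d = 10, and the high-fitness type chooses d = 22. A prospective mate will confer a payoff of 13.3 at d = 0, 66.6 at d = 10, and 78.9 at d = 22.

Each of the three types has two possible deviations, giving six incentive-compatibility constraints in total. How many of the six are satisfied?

3

Mid-fitness (own payoff 66.6 − 6.7×10 = -0.4): to d=0 gives 13.3 → profitable ✗; to d=22 gives 78.9 − 6.7×22 = -68.5 → no gain ✓.
Low-fitness (own payoff 13.3): to d=10 gives 66.6 − 8.3×10 = -16.4 → no gain ✓; to d=22 gives 78.9 − 8.3×22 = -103.7 → no gain ✓.
High-fitness (own payoff 78.9 − 4.4×22 = -17.9): to d=0 gives 13.3 → profitable ✗; to d=10 gives 66.6 − 4.4×10 = 22.6 → profitable ✗.
3 of the 6 constraints hold; not an equilibrium.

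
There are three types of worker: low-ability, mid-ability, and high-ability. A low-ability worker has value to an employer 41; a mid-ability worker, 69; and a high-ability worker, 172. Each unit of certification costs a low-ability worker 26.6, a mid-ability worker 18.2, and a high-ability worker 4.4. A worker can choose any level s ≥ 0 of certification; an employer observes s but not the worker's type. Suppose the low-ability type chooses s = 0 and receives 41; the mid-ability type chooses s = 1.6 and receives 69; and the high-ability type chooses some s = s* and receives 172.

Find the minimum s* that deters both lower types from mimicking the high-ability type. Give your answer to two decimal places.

7.26

Low-ability type (on-path payoff 41) won't mimic when 41 ≥ 172 − 26.6·s*, i.e. s* ≥ 4.92.
Mid-ability type (on-path payoff 69 − 18.2×1.6 = 39.88) won't mimic when 39.88 ≥ 172 − 18.2·s*, i.e. s* ≥ 7.26.
Both must hold, so s* = max(4.92, 7.26) = 7.26. The mid-ability type's constraint binds.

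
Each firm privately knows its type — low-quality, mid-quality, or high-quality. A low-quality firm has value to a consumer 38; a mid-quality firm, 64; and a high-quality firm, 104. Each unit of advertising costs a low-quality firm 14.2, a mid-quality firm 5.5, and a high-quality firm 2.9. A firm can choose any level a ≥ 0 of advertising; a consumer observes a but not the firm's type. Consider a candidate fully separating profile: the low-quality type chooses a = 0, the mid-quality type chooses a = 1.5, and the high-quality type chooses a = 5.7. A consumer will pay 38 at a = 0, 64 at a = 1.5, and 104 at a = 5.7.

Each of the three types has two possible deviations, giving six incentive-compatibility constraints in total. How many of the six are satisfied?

4

High-quality (own payoff 104 − 2.9×5.7 = 87.47): to a=0 gives 38 → no gain ✓; to a=1.5 gives 64 − 2.9×1.5 = 59.65 → no gain ✓.
Low-quality (own payoff 38): to a=1.5 gives 64 − 14.2×1.5 = 42.7 → profitable ✗; to a=5.7 gives 104 − 14.2×5.7 = 23.06 → no gain ✓.
Mid-quality (own payoff 64 − 5.5×1.5 = 55.75): to a=0 gives 38 → no gain ✓; to a=5.7 gives 104 − 5.5×5.7 = 72.65 → profitable ✗.
4 of the 6 constraints hold; not an equilibrium.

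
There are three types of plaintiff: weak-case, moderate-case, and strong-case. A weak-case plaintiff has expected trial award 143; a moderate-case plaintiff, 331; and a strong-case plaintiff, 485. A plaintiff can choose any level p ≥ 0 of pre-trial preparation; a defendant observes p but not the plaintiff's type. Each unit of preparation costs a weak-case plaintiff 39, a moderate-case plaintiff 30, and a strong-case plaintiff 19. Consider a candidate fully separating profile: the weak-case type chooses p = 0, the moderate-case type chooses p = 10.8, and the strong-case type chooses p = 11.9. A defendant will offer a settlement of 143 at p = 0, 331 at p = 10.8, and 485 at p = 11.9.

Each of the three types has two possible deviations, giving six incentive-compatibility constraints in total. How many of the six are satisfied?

Moderate-case (own payoff 331 − 30×10.8 = 7): to p=0 gives 143 → profitable ✗; to p=11.9 gives 485 − 30×11.9 = 128 → profitable ✗.
Weak-case (own payoff 143): to p=10.8 gives 331 − 39×10.8 = -90.2 → no gain ✓; to p=11.9 gives 485 − 39×11.9 = 20.9 → no gain ✓.
Strong-case (own payoff 485 − 19×11.9 = 258.9): to p=0 gives 143 → no gain ✓; to p=10.8 gives 331 − 19×10.8 = 125.8 → no gain ✓.
4 of the 6 constraints hold; not an equilibrium.

4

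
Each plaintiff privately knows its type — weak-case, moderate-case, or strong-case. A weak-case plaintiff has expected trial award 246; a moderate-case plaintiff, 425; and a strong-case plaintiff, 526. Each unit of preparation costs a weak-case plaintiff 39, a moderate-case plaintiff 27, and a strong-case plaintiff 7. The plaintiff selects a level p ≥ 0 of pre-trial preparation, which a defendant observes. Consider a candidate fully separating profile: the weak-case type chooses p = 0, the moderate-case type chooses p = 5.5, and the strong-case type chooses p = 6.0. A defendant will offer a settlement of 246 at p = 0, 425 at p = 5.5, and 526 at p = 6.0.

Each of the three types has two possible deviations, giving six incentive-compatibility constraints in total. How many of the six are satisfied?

Moderate-case (own payoff 425 − 27×5.5 = 276.5): to p=0 gives 246 → no gain ✓; to p=6.0 gives 526 − 27×6.0 = 364 → profitable ✗.
Weak-case (own payoff 246): to p=5.5 gives 425 − 39×5.5 = 210.5 → no gain ✓; to p=6.0 gives 526 − 39×6.0 = 292 → profitable ✗.
Strong-case (own payoff 526 − 7×6.0 = 484): to p=0 gives 246 → no gain ✓; to p=5.5 gives 425 − 7×5.5 = 386.5 → no gain ✓.
4 of the 6 constraints hold; not an equilibrium.

4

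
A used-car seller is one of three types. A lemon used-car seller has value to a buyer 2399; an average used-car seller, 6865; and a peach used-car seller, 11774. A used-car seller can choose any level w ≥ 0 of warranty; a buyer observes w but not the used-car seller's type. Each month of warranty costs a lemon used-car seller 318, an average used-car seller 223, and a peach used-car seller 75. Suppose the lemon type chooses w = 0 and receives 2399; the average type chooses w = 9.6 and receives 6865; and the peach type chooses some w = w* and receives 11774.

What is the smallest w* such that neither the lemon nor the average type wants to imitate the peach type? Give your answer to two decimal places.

Lemon type (on-path payoff 2399) won't mimic when 2399 ≥ 11774 − 318·w*, i.e. w* ≥ 29.48.
Average type (on-path payoff 6865 − 223×9.6 = 4724.2) won't mimic when 4724.2 ≥ 11774 − 223·w*, i.e. w* ≥ 31.61.
Both must hold, so w* = max(29.48, 31.61) = 31.61. The average type's constraint binds.

31.61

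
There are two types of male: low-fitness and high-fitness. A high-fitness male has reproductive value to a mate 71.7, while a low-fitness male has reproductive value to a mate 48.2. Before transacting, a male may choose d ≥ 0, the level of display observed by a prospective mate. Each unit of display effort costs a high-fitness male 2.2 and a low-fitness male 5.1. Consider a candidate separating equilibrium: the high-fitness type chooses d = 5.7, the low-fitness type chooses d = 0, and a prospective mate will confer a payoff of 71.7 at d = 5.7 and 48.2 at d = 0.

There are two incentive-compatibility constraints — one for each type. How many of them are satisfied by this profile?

2

Low-fitness type: stay at 0 → 48.2; mimic → 71.7 − 5.1 × 5.7 = 42.63. IC holds (48.2 ≥ 42.63).
High-fitness type: signal → 71.7 − 2.2 × 5.7 = 59.16; deviate to 0 → 48.2. IC holds (59.16 ≥ 48.2).
2 of 2 constraints hold, so this is a separating equilibrium.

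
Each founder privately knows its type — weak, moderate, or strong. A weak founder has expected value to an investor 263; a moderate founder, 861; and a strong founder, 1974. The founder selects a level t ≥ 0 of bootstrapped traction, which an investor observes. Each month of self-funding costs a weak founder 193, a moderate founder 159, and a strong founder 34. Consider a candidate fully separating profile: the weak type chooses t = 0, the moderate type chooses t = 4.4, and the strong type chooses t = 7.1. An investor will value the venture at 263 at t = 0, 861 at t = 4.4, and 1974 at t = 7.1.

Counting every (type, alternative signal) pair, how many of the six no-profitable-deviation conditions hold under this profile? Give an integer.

Moderate (own payoff 861 − 159×4.4 = 161.4): to t=0 gives 263 → profitable ✗; to t=7.1 gives 1974 − 159×7.1 = 845.1 → profitable ✗.
Strong (own payoff 1974 − 34×7.1 = 1732.6): to t=0 gives 263 → no gain ✓; to t=4.4 gives 861 − 34×4.4 = 711.4 → no gain ✓.
Weak (own payoff 263): to t=4.4 gives 861 − 193×4.4 = 11.8 → no gain ✓; to t=7.1 gives 1974 − 193×7.1 = 603.7 → profitable ✗.
3 of the 6 constraints hold; not an equilibrium.

3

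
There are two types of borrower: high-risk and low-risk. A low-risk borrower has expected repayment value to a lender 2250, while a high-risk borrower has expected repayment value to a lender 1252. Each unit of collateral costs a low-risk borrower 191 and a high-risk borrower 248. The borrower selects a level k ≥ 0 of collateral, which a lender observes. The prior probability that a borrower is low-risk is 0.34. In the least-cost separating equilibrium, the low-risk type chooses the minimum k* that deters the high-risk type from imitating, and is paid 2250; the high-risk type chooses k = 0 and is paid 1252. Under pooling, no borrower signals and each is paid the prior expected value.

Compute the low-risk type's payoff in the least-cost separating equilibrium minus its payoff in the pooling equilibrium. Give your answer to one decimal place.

-109.9

Least-cost separating signal: k* solves 1252 = 2250 − 248·k*, so k* = (2250 − 1252)/248 ≈ 4.0242.
Low-risk type's separating payoff: 2250 − 191 × k* = 2250 − 191 × (2250 − 1252)/248 = 2250 − 190618/248 ≈ 1481.379.
Pooling payoff: 0.34 × 2250 + 0.66 × 1252 = 1591.32.
Difference: 1481.379 − 1591.32 = -109.941, i.e. -109.9 to one decimal place.
The low-risk type would prefer the pooling outcome.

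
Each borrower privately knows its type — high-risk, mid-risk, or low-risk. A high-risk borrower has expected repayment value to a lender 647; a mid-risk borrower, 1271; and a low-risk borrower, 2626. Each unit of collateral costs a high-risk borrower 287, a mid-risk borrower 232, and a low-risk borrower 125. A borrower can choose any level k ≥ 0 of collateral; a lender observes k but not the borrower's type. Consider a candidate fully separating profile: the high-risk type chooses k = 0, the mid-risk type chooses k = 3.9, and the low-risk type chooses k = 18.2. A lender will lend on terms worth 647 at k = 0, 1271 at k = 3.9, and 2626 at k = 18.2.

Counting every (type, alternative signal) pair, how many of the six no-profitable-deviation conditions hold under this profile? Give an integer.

3

High-risk (own payoff 647): to k=3.9 gives 1271 − 287×3.9 = 151.7 → no gain ✓; to k=18.2 gives 2626 − 287×18.2 = -2597.4 → no gain ✓.
Mid-risk (own payoff 1271 − 232×3.9 = 366.2): to k=0 gives 647 → profitable ✗; to k=18.2 gives 2626 − 232×18.2 = -1596.4 → no gain ✓.
Low-risk (own payoff 2626 − 125×18.2 = 351): to k=0 gives 647 → profitable ✗; to k=3.9 gives 1271 − 125×3.9 = 783.5 → profitable ✗.
3 of the 6 constraints hold; not an equilibrium.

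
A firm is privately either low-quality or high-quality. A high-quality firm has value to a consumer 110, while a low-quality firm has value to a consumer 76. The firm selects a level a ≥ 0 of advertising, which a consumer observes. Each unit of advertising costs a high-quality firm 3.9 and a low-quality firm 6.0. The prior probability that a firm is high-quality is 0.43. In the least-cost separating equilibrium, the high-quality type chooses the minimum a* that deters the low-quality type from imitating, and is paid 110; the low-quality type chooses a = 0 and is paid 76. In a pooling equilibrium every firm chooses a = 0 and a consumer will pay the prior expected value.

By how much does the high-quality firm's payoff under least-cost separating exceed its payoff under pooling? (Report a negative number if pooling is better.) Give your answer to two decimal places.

-2.72

Least-cost separating signal: a* solves 76 = 110 − 6.0·a*, so a* = (110 − 76)/6.0 ≈ 5.6667.
High-quality type's separating payoff: 110 − 3.9 × a* = 110 − 3.9 × (110 − 76)/6.0 = 110 − 132.6/6.0 = 87.9.
Pooling payoff: 0.43 × 110 + 0.57 × 76 = 90.62.
Difference: 87.9 − 90.62 = -2.72.
The high-quality type would prefer the pooling outcome.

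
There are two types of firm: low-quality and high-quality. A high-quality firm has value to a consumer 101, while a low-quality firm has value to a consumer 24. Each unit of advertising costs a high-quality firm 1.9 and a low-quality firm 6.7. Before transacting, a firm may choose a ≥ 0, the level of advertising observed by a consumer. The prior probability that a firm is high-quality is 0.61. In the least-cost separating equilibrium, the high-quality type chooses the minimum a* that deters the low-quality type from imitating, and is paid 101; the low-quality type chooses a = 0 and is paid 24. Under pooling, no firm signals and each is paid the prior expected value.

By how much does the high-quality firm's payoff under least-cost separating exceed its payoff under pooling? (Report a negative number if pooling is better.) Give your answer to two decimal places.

8.19

Least-cost separating signal: a* solves 24 = 101 − 6.7·a*, so a* = (101 − 24)/6.7 ≈ 11.4925.
High-quality type's separating payoff: 101 − 1.9 × a* = 101 − 1.9 × (101 − 24)/6.7 = 101 − 146.3/6.7 ≈ 79.1642.
Pooling payoff: 0.61 × 101 + 0.39 × 24 = 70.97.
Difference: 79.1642 − 70.97 = 8.1942, i.e. 8.19 to two decimal places.
The high-quality type prefers to separate.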